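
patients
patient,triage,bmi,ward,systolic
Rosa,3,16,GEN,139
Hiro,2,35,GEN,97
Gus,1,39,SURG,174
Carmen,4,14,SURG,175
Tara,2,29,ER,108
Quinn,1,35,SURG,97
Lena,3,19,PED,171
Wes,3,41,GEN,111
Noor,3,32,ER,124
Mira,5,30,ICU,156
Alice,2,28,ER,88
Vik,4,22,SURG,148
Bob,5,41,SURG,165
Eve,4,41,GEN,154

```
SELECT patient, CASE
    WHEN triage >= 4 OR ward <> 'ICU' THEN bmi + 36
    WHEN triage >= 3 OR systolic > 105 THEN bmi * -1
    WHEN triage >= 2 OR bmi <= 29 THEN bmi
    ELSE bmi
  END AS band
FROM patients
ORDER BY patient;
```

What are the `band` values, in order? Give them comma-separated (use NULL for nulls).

64, 77, 50, 77, 75, 71, 55, 66, 68, 71, 52, 65, 58, 77

patient=Alice: triage >= 4 OR ward <> 'ICU' → 64
patient=Bob: triage >= 4 OR ward <> 'ICU' → 77
patient=Carmen: triage >= 4 OR ward <> 'ICU' → 50
patient=Eve: triage >= 4 OR ward <> 'ICU' → 77
patient=Gus: triage >= 4 OR ward <> 'ICU' → 75
patient=Hiro: triage >= 4 OR ward <> 'ICU' → 71
patient=Lena: triage >= 4 OR ward <> 'ICU' → 55
patient=Mira: triage >= 4 OR ward <> 'ICU' → 66
patient=Noor: triage >= 4 OR ward <> 'ICU' → 68
patient=Quinn: triage >= 4 OR ward <> 'ICU' → 71
patient=Rosa: triage >= 4 OR ward <> 'ICU' → 52
patient=Tara: triage >= 4 OR ward <> 'ICU' → 65
patient=Vik: triage >= 4 OR ward <> 'ICU' → 58
patient=Wes: triage >= 4 OR ward <> 'ICU' → 77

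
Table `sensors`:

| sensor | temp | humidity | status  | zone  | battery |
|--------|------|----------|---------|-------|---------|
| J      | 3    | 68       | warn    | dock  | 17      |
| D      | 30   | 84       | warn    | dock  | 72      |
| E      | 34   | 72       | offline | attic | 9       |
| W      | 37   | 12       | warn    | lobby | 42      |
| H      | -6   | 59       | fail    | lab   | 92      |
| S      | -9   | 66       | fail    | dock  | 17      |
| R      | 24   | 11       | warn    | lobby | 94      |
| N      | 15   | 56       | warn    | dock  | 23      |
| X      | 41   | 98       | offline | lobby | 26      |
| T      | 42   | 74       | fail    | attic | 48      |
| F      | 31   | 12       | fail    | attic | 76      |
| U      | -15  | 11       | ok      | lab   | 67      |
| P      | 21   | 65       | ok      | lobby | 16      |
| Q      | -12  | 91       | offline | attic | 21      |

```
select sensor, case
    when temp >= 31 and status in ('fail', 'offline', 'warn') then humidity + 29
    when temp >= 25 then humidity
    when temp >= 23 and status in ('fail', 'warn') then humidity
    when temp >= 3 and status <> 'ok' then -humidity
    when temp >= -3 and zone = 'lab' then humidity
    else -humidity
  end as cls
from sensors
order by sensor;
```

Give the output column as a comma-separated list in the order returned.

sensor=D: temp >= 25 → 84
sensor=E: temp >= 31 and status in ('fail', 'offline', 'warn') → 101
sensor=F: temp >= 31 and status in ('fail', 'offline', 'warn') → 41
sensor=H: ELSE → -59
sensor=J: temp >= 3 and status <> 'ok' → -68
sensor=N: temp >= 3 and status <> 'ok' → -56
sensor=P: ELSE → -65
sensor=Q: ELSE → -91
sensor=R: temp >= 23 and status in ('fail', 'warn') → 11
sensor=S: ELSE → -66
sensor=T: temp >= 31 and status in ('fail', 'offline', 'warn') → 103
sensor=U: ELSE → -11
sensor=W: temp >= 31 and status in ('fail', 'offline', 'warn') → 41
sensor=X: temp >= 31 and status in ('fail', 'offline', 'warn') → 127

84, 101, 41, -59, -68, -56, -65, -91, 11, -66, 103, -11, 41, 127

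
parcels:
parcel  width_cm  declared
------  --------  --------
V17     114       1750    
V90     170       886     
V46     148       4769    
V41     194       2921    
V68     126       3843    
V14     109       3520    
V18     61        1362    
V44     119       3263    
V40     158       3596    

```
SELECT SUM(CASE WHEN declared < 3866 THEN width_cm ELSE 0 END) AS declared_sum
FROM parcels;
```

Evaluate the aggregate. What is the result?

parcel=V17: ✓ → 114
parcel=V90: ✓ → 170
parcel=V46: ✗
parcel=V41: ✓ → 194
parcel=V68: ✓ → 126
parcel=V14: ✓ → 109
parcel=V18: ✓ → 61
parcel=V44: ✓ → 119
parcel=V40: ✓ → 158
declared_sum = 114 + 170 + 194 + 126 + 109 + 61 + 119 + 158 = 1051

1051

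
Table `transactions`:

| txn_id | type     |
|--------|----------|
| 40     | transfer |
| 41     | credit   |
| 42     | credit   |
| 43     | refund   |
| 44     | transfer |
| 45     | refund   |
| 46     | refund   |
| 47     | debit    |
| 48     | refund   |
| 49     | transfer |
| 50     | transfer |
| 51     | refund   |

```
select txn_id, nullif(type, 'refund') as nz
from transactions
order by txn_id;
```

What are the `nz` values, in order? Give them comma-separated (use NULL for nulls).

txn_id=40: type=transfer vs refund: differ → transfer
txn_id=41: type=credit vs refund: differ → credit
txn_id=42: type=credit vs refund: differ → credit
txn_id=43: type=refund vs refund: equal → NULL
txn_id=44: type=transfer vs refund: differ → transfer
txn_id=45: type=refund vs refund: equal → NULL
txn_id=46: type=refund vs refund: equal → NULL
txn_id=47: type=debit vs refund: differ → debit
txn_id=48: type=refund vs refund: equal → NULL
txn_id=49: type=transfer vs refund: differ → transfer
txn_id=50: type=transfer vs refund: differ → transfer
txn_id=51: type=refund vs refund: equal → NULL

transfer, credit, credit, NULL, transfer, NULL, NULL, debit, NULL, transfer, transfer, NULL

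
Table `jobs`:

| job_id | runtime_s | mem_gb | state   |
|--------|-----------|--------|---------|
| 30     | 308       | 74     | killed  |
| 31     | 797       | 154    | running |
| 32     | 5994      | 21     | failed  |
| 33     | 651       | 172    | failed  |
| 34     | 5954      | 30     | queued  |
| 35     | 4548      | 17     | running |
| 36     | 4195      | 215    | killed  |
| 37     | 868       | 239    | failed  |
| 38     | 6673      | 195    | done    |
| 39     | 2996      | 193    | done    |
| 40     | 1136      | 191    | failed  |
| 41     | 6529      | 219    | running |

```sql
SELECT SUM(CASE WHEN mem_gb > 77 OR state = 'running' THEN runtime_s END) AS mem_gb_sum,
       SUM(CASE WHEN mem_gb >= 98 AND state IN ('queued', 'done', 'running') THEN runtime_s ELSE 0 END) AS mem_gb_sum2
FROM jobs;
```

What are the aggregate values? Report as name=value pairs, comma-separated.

[mem_gb_sum: mem_gb > 77 OR state = 'running']
job_id=30: ✗
job_id=31: ✓ → 797
job_id=32: ✗
job_id=33: ✓ → 651
job_id=34: ✗
job_id=35: ✓ → 4548
job_id=36: ✓ → 4195
job_id=37: ✓ → 868
job_id=38: ✓ → 6673
job_id=39: ✓ → 2996
job_id=40: ✓ → 1136
job_id=41: ✓ → 6529
mem_gb_sum = 797 + 651 + 4548 + 4195 + 868 + 6673 + 2996 + 1136 + 6529 = 28393
—
[mem_gb_sum2: mem_gb >= 98 AND state IN ('queued', 'done', 'running')]
job_id=30: ✗
job_id=31: ✓ → 797
job_id=32: ✗
job_id=33: ✗
job_id=34: ✗
job_id=35: ✗
job_id=36: ✗
job_id=37: ✗
job_id=38: ✓ → 6673
job_id=39: ✓ → 2996
job_id=40: ✗
job_id=41: ✓ → 6529
mem_gb_sum2 = 797 + 6673 + 2996 + 6529 = 16995

mem_gb_sum=28393, mem_gb_sum2=16995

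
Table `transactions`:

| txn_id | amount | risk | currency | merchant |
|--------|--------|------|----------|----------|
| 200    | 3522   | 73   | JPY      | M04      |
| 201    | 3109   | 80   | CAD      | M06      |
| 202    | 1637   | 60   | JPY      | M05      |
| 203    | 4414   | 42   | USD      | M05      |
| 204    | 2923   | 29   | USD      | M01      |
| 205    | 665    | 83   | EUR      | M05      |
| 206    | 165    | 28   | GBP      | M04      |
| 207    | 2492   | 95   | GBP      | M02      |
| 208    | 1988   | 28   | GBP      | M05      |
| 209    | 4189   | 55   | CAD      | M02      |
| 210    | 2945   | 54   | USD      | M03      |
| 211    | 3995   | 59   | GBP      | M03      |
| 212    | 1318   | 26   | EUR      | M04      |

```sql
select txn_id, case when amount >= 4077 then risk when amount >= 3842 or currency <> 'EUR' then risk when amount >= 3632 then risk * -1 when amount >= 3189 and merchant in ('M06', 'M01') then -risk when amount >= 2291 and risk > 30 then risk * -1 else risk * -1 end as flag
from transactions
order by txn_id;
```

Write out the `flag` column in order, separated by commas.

txn_id=200: amount >= 3842 or currency <> 'EUR' → 73
txn_id=201: amount >= 3842 or currency <> 'EUR' → 80
txn_id=202: amount >= 3842 or currency <> 'EUR' → 60
txn_id=203: amount >= 4077 → 42
txn_id=204: amount >= 3842 or currency <> 'EUR' → 29
txn_id=205: ELSE → -83
txn_id=206: amount >= 3842 or currency <> 'EUR' → 28
txn_id=207: amount >= 3842 or currency <> 'EUR' → 95
txn_id=208: amount >= 3842 or currency <> 'EUR' → 28
txn_id=209: amount >= 4077 → 55
txn_id=210: amount >= 3842 or currency <> 'EUR' → 54
txn_id=211: amount >= 3842 or currency <> 'EUR' → 59
txn_id=212: ELSE → -26

73, 80, 60, 42, 29, -83, 28, 95, 28, 55, 54, 59, -26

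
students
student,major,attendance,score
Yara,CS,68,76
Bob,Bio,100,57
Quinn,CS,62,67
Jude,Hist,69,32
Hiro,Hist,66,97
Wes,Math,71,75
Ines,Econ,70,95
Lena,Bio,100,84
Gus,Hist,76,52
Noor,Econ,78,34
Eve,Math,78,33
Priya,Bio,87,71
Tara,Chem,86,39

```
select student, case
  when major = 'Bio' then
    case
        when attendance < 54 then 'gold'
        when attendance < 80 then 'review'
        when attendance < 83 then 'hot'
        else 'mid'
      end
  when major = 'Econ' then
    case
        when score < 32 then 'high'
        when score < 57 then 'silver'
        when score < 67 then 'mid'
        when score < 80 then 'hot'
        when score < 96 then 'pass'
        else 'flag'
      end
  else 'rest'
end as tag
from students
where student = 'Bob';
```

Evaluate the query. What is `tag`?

mid

student = Bob: major=Bio, attendance=100, score=57.
major='Bio' → inner[ELSE] → mid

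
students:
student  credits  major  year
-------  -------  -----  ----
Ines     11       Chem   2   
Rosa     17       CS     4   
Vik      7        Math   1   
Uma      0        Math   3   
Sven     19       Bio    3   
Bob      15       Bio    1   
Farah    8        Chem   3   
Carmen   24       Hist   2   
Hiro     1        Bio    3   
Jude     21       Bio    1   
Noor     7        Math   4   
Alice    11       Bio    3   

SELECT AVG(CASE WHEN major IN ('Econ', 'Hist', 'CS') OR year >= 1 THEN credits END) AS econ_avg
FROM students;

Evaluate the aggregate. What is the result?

11.75

student=Ines: ✓ → 11
student=Rosa: ✓ → 17
student=Vik: ✓ → 7
student=Uma: ✓ → 0
student=Sven: ✓ → 19
student=Bob: ✓ → 15
student=Farah: ✓ → 8
student=Carmen: ✓ → 24
student=Hiro: ✓ → 1
student=Jude: ✓ → 21
student=Noor: ✓ → 7
student=Alice: ✓ → 11
econ_avg = (11 + 17 + 7 + 0 + 19 + 15 + 8 + 24 + 1 + 21 + 7 + 11) / 12 = 11.75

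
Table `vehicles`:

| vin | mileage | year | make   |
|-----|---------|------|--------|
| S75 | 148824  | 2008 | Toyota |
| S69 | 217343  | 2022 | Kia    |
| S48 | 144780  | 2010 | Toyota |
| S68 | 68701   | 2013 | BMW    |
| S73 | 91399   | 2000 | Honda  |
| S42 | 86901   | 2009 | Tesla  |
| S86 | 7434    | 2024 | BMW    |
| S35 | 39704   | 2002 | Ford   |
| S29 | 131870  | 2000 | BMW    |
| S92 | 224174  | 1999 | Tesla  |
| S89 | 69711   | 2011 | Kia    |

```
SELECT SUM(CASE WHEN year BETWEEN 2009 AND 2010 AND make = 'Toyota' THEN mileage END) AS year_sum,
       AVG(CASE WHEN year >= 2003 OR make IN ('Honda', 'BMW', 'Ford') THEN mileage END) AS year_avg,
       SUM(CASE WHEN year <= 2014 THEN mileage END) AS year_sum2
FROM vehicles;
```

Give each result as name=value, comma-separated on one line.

year_sum=144780, year_avg=100666.7, year_sum2=1006064

[year_sum: year BETWEEN 2009 AND 2010 AND make = 'Toyota']
vin=S75: ✗
vin=S69: ✗
vin=S48: ✓ → 144780
vin=S68: ✗
vin=S73: ✗
vin=S42: ✗
vin=S86: ✗
vin=S35: ✗
vin=S29: ✗
vin=S92: ✗
vin=S89: ✗
year_sum = 144780
—
[year_avg: year >= 2003 OR make IN ('Honda', 'BMW', 'Ford')]
vin=S75: ✓ → 148824
vin=S69: ✓ → 217343
vin=S48: ✓ → 144780
vin=S68: ✓ → 68701
vin=S73: ✓ → 91399
vin=S42: ✓ → 86901
vin=S86: ✓ → 7434
vin=S35: ✓ → 39704
vin=S29: ✓ → 131870
vin=S92: ✗
vin=S89: ✓ → 69711
year_avg = (148824 + 217343 + 144780 + 68701 + 91399 + 86901 + 7434 + 39704 + 131870 + 69711) / 10 = 100666.7
—
[year_sum2: year <= 2014]
vin=S75: ✓ → 148824
vin=S69: ✗
vin=S48: ✓ → 144780
vin=S68: ✓ → 68701
vin=S73: ✓ → 91399
vin=S42: ✓ → 86901
vin=S86: ✗
vin=S35: ✓ → 39704
vin=S29: ✓ → 131870
vin=S92: ✓ → 224174
vin=S89: ✓ → 69711
year_sum2 = 148824 + 144780 + 68701 + 91399 + 86901 + 39704 + 131870 + 224174 + 69711 = 1006064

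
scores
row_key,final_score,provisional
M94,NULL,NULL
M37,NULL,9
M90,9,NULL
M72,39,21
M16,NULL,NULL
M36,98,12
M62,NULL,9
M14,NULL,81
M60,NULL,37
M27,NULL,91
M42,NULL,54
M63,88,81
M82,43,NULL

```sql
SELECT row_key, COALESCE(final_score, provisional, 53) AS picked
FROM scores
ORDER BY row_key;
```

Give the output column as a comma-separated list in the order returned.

81, 53, 91, 98, 9, 54, 37, 9, 88, 39, 43, 9, 53

row_key=M14: final_score=NULL, provisional=81 → 81
row_key=M16: final_score=NULL, provisional=NULL, → literal 53 → 53
row_key=M27: final_score=NULL, provisional=91 → 91
row_key=M36: final_score=98 → 98
row_key=M37: final_score=NULL, provisional=9 → 9
row_key=M42: final_score=NULL, provisional=54 → 54
row_key=M60: final_score=NULL, provisional=37 → 37
row_key=M62: final_score=NULL, provisional=9 → 9
row_key=M63: final_score=88 → 88
row_key=M72: final_score=39 → 39
row_key=M82: final_score=43 → 43
row_key=M90: final_score=9 → 9
row_key=M94: final_score=NULL, provisional=NULL, → literal 53 → 53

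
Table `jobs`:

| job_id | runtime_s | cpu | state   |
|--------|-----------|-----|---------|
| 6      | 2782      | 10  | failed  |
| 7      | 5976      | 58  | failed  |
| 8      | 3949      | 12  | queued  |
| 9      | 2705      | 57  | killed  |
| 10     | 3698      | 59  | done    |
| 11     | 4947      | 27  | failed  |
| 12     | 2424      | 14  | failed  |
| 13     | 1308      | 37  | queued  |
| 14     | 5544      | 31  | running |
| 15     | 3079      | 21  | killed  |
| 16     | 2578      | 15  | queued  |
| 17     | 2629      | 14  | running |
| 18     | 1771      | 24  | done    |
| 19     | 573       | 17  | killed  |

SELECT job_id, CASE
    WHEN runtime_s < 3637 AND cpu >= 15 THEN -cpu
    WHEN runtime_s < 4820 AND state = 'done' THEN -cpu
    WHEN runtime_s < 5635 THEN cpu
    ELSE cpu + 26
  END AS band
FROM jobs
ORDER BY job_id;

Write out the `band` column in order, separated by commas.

job_id=6: runtime_s < 5635 → 10
job_id=7: ELSE → 84
job_id=8: runtime_s < 5635 → 12
job_id=9: runtime_s < 3637 AND cpu >= 15 → -57
job_id=10: runtime_s < 4820 AND state = 'done' → -59
job_id=11: runtime_s < 5635 → 27
job_id=12: runtime_s < 5635 → 14
job_id=13: runtime_s < 3637 AND cpu >= 15 → -37
job_id=14: runtime_s < 5635 → 31
job_id=15: runtime_s < 3637 AND cpu >= 15 → -21
job_id=16: runtime_s < 3637 AND cpu >= 15 → -15
job_id=17: runtime_s < 5635 → 14
job_id=18: runtime_s < 3637 AND cpu >= 15 → -24
job_id=19: runtime_s < 3637 AND cpu >= 15 → -17

10, 84, 12, -57, -59, 27, 14, -37, 31, -21, -15, 14, -24, -17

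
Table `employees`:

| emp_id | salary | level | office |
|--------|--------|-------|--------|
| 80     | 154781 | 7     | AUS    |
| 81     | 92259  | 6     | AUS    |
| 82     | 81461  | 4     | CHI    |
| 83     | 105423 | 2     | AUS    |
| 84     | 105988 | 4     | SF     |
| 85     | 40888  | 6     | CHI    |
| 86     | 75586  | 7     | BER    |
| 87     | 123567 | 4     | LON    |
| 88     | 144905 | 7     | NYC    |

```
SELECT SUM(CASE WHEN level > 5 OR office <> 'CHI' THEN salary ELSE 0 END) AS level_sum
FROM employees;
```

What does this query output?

emp_id=80: ✓ → 154781
emp_id=81: ✓ → 92259
emp_id=82: ✗
emp_id=83: ✓ → 105423
emp_id=84: ✓ → 105988
emp_id=85: ✓ → 40888
emp_id=86: ✓ → 75586
emp_id=87: ✓ → 123567
emp_id=88: ✓ → 144905
level_sum = 154781 + 92259 + 105423 + 105988 + 40888 + 75586 + 123567 + 144905 = 843397

843397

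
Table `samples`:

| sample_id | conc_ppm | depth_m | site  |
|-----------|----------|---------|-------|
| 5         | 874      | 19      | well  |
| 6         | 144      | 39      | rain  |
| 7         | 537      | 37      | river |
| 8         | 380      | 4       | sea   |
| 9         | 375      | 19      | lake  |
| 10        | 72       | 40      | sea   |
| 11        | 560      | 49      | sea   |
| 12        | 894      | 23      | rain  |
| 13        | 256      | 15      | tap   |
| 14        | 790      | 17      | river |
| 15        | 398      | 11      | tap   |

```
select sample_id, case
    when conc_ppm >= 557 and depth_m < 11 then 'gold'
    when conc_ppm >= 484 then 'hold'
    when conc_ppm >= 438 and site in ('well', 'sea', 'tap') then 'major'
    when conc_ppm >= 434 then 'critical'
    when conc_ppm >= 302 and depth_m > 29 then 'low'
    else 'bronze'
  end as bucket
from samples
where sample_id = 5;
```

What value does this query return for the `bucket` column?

sample_id = 5: conc_ppm=874, depth_m=19, site=well.
conc_ppm >= 557 and depth_m < 11 → false
conc_ppm >= 484 → true → hold

hold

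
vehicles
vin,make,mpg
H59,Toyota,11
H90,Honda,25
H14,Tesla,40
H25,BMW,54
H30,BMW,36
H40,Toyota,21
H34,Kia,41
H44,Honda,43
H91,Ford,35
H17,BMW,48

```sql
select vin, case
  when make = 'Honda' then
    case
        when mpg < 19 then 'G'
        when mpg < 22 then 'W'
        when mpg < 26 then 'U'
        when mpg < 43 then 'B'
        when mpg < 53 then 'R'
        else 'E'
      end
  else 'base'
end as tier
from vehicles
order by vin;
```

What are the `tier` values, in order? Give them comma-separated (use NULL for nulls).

base, base, base, base, base, base, R, base, U, base

vin=H14: make='Tesla' → outer ELSE → base
vin=H17: make='BMW' → outer ELSE → base
vin=H25: make='BMW' → outer ELSE → base
vin=H30: make='BMW' → outer ELSE → base
vin=H34: make='Kia' → outer ELSE → base
vin=H40: make='Toyota' → outer ELSE → base
vin=H44: make='Honda' → inner[mpg < 53] → R
vin=H59: make='Toyota' → outer ELSE → base
vin=H90: make='Honda' → inner[mpg < 26] → U
vin=H91: make='Ford' → outer ELSE → base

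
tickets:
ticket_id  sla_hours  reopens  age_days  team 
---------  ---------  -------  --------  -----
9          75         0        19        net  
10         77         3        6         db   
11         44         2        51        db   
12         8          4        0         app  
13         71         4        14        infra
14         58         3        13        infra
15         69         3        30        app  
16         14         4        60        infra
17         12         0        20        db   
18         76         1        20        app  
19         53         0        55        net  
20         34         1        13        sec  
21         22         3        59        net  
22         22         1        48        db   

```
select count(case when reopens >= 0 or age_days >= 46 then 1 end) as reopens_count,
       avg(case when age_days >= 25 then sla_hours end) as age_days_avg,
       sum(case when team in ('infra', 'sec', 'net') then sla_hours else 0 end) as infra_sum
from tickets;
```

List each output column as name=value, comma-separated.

[reopens_count: reopens >= 0 or age_days >= 46]
ticket_id=9: ✓ → 1
ticket_id=10: ✓ → 1
ticket_id=11: ✓ → 1
ticket_id=12: ✓ → 1
ticket_id=13: ✓ → 1
ticket_id=14: ✓ → 1
ticket_id=15: ✓ → 1
ticket_id=16: ✓ → 1
ticket_id=17: ✓ → 1
ticket_id=18: ✓ → 1
ticket_id=19: ✓ → 1
ticket_id=20: ✓ → 1
ticket_id=21: ✓ → 1
ticket_id=22: ✓ → 1
reopens_count = COUNT(1, 1, 1, 1, 1, 1, 1, 1, 1, 1, 1, 1, 1, 1) = 14
—
[age_days_avg: age_days >= 25]
ticket_id=9: ✗
ticket_id=10: ✗
ticket_id=11: ✓ → 44
ticket_id=12: ✗
ticket_id=13: ✗
ticket_id=14: ✗
ticket_id=15: ✓ → 69
ticket_id=16: ✓ → 14
ticket_id=17: ✗
ticket_id=18: ✗
ticket_id=19: ✓ → 53
ticket_id=20: ✗
ticket_id=21: ✓ → 22
ticket_id=22: ✓ → 22
age_days_avg = (44 + 69 + 14 + 53 + 22 + 22) / 6 = 37.3333333333
—
[infra_sum: team in ('infra', 'sec', 'net')]
ticket_id=9: ✓ → 75
ticket_id=10: ✗
ticket_id=11: ✗
ticket_id=12: ✗
ticket_id=13: ✓ → 71
ticket_id=14: ✓ → 58
ticket_id=15: ✗
ticket_id=16: ✓ → 14
ticket_id=17: ✗
ticket_id=18: ✗
ticket_id=19: ✓ → 53
ticket_id=20: ✓ → 34
ticket_id=21: ✓ → 22
ticket_id=22: ✗
infra_sum = 75 + 71 + 58 + 14 + 53 + 34 + 22 = 327

reopens_count=14, age_days_avg=37.3333333333, infra_sum=327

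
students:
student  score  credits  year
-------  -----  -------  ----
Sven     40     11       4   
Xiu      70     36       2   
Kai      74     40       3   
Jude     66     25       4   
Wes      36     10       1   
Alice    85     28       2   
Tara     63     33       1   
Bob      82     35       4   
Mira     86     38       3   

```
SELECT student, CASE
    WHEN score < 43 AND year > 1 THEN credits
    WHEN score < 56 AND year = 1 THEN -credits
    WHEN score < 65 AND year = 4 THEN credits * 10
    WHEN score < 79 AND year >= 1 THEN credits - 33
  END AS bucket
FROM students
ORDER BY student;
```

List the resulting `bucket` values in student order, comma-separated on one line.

NULL, NULL, -8, 7, NULL, 11, 0, -10, 3

student=Alice: (no match → NULL) → NULL
student=Bob: (no match → NULL) → NULL
student=Jude: score < 79 AND year >= 1 → -8
student=Kai: score < 79 AND year >= 1 → 7
student=Mira: (no match → NULL) → NULL
student=Sven: score < 43 AND year > 1 → 11
student=Tara: score < 79 AND year >= 1 → 0
student=Wes: score < 56 AND year = 1 → -10
student=Xiu: score < 79 AND year >= 1 → 3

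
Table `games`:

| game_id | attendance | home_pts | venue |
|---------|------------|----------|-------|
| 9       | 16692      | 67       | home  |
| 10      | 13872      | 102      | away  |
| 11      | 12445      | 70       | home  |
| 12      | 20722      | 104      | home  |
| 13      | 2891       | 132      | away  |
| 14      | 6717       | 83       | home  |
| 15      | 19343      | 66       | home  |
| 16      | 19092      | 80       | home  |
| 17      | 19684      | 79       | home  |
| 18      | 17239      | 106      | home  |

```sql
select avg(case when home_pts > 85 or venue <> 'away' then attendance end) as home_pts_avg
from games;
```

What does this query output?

game_id=9: ✓ → 16692
game_id=10: ✓ → 13872
game_id=11: ✓ → 12445
game_id=12: ✓ → 20722
game_id=13: ✓ → 2891
game_id=14: ✓ → 6717
game_id=15: ✓ → 19343
game_id=16: ✓ → 19092
game_id=17: ✓ → 19684
game_id=18: ✓ → 17239
home_pts_avg = (16692 + 13872 + 12445 + 20722 + 2891 + 6717 + 19343 + 19092 + 19684 + 17239) / 10 = 14869.7

14869.7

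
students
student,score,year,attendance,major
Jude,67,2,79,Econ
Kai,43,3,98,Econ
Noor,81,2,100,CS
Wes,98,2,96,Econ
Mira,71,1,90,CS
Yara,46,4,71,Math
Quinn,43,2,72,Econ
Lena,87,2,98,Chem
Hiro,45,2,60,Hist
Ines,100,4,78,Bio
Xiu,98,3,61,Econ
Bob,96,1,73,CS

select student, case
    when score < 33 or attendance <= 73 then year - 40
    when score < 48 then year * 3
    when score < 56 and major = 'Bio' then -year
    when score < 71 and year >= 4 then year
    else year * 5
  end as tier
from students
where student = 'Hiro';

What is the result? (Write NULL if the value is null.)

student = Hiro: score=45, year=2, attendance=60, major=Hist.
score < 33 or attendance <= 73 → true → -38

-38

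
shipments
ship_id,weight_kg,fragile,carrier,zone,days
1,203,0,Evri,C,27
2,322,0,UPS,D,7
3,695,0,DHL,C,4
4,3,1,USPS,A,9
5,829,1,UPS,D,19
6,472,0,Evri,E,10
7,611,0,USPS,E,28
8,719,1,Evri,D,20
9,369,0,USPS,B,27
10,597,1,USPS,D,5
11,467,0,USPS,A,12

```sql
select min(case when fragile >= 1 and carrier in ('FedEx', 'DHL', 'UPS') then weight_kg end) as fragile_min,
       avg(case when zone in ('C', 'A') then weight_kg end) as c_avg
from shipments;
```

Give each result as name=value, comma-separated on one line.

[fragile_min: fragile >= 1 and carrier in ('FedEx', 'DHL', 'UPS')]
ship_id=1: ✗
ship_id=2: ✗
ship_id=3: ✗
ship_id=4: ✗
ship_id=5: ✓ → 829
ship_id=6: ✗
ship_id=7: ✗
ship_id=8: ✗
ship_id=9: ✗
ship_id=10: ✗
ship_id=11: ✗
fragile_min = MIN(829) = 829
—
[c_avg: zone in ('C', 'A')]
ship_id=1: ✓ → 203
ship_id=2: ✗
ship_id=3: ✓ → 695
ship_id=4: ✓ → 3
ship_id=5: ✗
ship_id=6: ✗
ship_id=7: ✗
ship_id=8: ✗
ship_id=9: ✗
ship_id=10: ✗
ship_id=11: ✓ → 467
c_avg = (203 + 695 + 3 + 467) / 4 = 342

fragile_min=829, c_avg=342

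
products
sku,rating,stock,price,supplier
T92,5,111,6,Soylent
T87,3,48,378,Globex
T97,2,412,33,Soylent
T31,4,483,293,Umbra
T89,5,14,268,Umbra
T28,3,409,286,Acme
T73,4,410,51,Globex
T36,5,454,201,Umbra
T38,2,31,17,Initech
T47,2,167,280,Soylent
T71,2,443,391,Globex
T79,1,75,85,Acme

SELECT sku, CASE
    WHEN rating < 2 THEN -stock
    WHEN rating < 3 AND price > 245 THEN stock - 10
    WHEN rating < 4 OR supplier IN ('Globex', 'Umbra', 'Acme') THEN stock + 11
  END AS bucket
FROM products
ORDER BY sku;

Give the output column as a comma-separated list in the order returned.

sku=T28: rating < 4 OR supplier IN ('Globex', 'Umbra', 'Acme') → 420
sku=T31: rating < 4 OR supplier IN ('Globex', 'Umbra', 'Acme') → 494
sku=T36: rating < 4 OR supplier IN ('Globex', 'Umbra', 'Acme') → 465
sku=T38: rating < 4 OR supplier IN ('Globex', 'Umbra', 'Acme') → 42
sku=T47: rating < 3 AND price > 245 → 157
sku=T71: rating < 3 AND price > 245 → 433
sku=T73: rating < 4 OR supplier IN ('Globex', 'Umbra', 'Acme') → 421
sku=T79: rating < 2 → -75
sku=T87: rating < 4 OR supplier IN ('Globex', 'Umbra', 'Acme') → 59
sku=T89: rating < 4 OR supplier IN ('Globex', 'Umbra', 'Acme') → 25
sku=T92: (no match → NULL) → NULL
sku=T97: rating < 4 OR supplier IN ('Globex', 'Umbra', 'Acme') → 423

420, 494, 465, 42, 157, 433, 421, -75, 59, 25, NULL, 423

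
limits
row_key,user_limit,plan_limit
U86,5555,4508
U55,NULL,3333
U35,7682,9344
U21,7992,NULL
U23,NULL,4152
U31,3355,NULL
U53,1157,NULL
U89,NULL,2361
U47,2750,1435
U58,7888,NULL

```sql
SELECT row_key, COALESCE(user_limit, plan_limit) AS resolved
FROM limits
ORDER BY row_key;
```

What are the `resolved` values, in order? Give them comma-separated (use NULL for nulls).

row_key=U21: user_limit=7992 → 7992
row_key=U23: user_limit=NULL, plan_limit=4152 → 4152
row_key=U31: user_limit=3355 → 3355
row_key=U35: user_limit=7682 → 7682
row_key=U47: user_limit=2750 → 2750
row_key=U53: user_limit=1157 → 1157
row_key=U55: user_limit=NULL, plan_limit=3333 → 3333
row_key=U58: user_limit=7888 → 7888
row_key=U86: user_limit=5555 → 5555
row_key=U89: user_limit=NULL, plan_limit=2361 → 2361

7992, 4152, 3355, 7682, 2750, 1157, 3333, 7888, 5555, 2361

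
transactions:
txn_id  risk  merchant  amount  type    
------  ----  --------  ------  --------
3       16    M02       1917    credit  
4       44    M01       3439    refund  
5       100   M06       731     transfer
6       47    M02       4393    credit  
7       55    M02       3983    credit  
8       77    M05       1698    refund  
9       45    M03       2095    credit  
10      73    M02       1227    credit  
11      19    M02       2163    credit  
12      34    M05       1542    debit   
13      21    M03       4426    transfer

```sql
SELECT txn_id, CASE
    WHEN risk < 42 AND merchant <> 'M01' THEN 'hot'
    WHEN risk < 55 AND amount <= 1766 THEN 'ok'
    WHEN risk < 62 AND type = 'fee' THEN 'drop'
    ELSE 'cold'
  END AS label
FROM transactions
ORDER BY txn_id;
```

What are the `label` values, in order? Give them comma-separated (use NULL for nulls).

txn_id=3: risk < 42 AND merchant <> 'M01' → hot
txn_id=4: ELSE → cold
txn_id=5: ELSE → cold
txn_id=6: ELSE → cold
txn_id=7: ELSE → cold
txn_id=8: ELSE → cold
txn_id=9: ELSE → cold
txn_id=10: ELSE → cold
txn_id=11: risk < 42 AND merchant <> 'M01' → hot
txn_id=12: risk < 42 AND merchant <> 'M01' → hot
txn_id=13: risk < 42 AND merchant <> 'M01' → hot

hot, cold, cold, cold, cold, cold, cold, cold, hot, hot, hot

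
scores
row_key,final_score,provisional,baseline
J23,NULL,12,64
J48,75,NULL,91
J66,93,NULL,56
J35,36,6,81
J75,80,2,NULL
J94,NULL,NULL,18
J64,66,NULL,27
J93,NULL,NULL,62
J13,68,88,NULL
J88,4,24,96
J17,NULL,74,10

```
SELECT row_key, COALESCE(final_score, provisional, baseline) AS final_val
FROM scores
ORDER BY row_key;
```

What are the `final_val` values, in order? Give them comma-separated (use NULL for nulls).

row_key=J13: final_score=68 → 68
row_key=J17: final_score=NULL, provisional=74 → 74
row_key=J23: final_score=NULL, provisional=12 → 12
row_key=J35: final_score=36 → 36
row_key=J48: final_score=75 → 75
row_key=J64: final_score=66 → 66
row_key=J66: final_score=93 → 93
row_key=J75: final_score=80 → 80
row_key=J88: final_score=4 → 4
row_key=J93: final_score=NULL, provisional=NULL, baseline=62 → 62
row_key=J94: final_score=NULL, provisional=NULL, baseline=18 → 18

68, 74, 12, 36, 75, 66, 93, 80, 4, 62, 18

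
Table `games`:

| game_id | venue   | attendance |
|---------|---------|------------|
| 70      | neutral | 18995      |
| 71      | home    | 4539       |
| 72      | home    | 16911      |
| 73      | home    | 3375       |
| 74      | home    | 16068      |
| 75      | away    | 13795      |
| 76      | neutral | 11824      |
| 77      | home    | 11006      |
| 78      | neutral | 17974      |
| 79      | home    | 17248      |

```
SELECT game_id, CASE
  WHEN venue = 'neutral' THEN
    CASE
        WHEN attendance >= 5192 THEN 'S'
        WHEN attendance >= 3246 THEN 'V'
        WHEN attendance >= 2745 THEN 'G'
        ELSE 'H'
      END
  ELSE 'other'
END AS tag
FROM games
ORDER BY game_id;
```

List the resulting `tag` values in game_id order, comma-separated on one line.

game_id=70: venue='neutral' → inner[attendance >= 5192] → S
game_id=71: venue='home' → outer ELSE → other
game_id=72: venue='home' → outer ELSE → other
game_id=73: venue='home' → outer ELSE → other
game_id=74: venue='home' → outer ELSE → other
game_id=75: venue='away' → outer ELSE → other
game_id=76: venue='neutral' → inner[attendance >= 5192] → S
game_id=77: venue='home' → outer ELSE → other
game_id=78: venue='neutral' → inner[attendance >= 5192] → S
game_id=79: venue='home' → outer ELSE → other

S, other, other, other, other, other, S, other, S, other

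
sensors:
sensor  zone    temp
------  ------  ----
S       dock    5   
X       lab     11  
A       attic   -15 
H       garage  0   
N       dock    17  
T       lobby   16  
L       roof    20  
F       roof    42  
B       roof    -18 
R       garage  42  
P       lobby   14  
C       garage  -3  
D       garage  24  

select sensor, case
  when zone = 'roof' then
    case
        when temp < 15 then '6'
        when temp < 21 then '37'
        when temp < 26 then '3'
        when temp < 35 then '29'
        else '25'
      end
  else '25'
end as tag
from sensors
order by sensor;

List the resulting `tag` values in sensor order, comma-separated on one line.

sensor=A: zone='attic' → outer ELSE → 25
sensor=B: zone='roof' → inner[temp < 15] → 6
sensor=C: zone='garage' → outer ELSE → 25
sensor=D: zone='garage' → outer ELSE → 25
sensor=F: zone='roof' → inner[ELSE] → 25
sensor=H: zone='garage' → outer ELSE → 25
sensor=L: zone='roof' → inner[temp < 21] → 37
sensor=N: zone='dock' → outer ELSE → 25
sensor=P: zone='lobby' → outer ELSE → 25
sensor=R: zone='garage' → outer ELSE → 25
sensor=S: zone='dock' → outer ELSE → 25
sensor=T: zone='lobby' → outer ELSE → 25
sensor=X: zone='lab' → outer ELSE → 25

25, 6, 25, 25, 25, 25, 37, 25, 25, 25, 25, 25, 25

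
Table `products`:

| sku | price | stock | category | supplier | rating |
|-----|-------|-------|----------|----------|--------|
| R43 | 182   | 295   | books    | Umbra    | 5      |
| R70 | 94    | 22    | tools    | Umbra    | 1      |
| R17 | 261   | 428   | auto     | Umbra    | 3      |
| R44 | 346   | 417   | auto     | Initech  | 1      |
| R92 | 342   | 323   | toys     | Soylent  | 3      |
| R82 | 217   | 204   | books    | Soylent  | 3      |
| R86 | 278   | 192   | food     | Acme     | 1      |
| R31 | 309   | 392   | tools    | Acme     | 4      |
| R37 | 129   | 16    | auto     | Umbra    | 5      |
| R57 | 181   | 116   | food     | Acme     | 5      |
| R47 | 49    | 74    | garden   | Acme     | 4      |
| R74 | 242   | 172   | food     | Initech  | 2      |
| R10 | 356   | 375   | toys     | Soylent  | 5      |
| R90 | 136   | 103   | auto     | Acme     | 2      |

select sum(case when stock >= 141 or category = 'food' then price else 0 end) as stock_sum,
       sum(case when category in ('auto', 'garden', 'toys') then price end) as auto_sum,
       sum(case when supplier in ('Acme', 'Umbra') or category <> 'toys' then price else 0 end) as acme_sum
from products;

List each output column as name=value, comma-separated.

stock_sum=2714, auto_sum=1619, acme_sum=2424

[stock_sum: stock >= 141 or category = 'food']
sku=R43: ✓ → 182
sku=R70: ✗
sku=R17: ✓ → 261
sku=R44: ✓ → 346
sku=R92: ✓ → 342
sku=R82: ✓ → 217
sku=R86: ✓ → 278
sku=R31: ✓ → 309
sku=R37: ✗
sku=R57: ✓ → 181
sku=R47: ✗
sku=R74: ✓ → 242
sku=R10: ✓ → 356
sku=R90: ✗
stock_sum = 182 + 261 + 346 + 342 + 217 + 278 + 309 + 181 + 242 + 356 = 2714
—
[auto_sum: category in ('auto', 'garden', 'toys')]
sku=R43: ✗
sku=R70: ✗
sku=R17: ✓ → 261
sku=R44: ✓ → 346
sku=R92: ✓ → 342
sku=R82: ✗
sku=R86: ✗
sku=R31: ✗
sku=R37: ✓ → 129
sku=R57: ✗
sku=R47: ✓ → 49
sku=R74: ✗
sku=R10: ✓ → 356
sku=R90: ✓ → 136
auto_sum = 261 + 346 + 342 + 129 + 49 + 356 + 136 = 1619
—
[acme_sum: supplier in ('Acme', 'Umbra') or category <> 'toys']
sku=R43: ✓ → 182
sku=R70: ✓ → 94
sku=R17: ✓ → 261
sku=R44: ✓ → 346
sku=R92: ✗
sku=R82: ✓ → 217
sku=R86: ✓ → 278
sku=R31: ✓ → 309
sku=R37: ✓ → 129
sku=R57: ✓ → 181
sku=R47: ✓ → 49
sku=R74: ✓ → 242
sku=R10: ✗
sku=R90: ✓ → 136
acme_sum = 182 + 94 + 261 + 346 + 217 + 278 + 309 + 129 + 181 + 49 + 242 + 136 = 2424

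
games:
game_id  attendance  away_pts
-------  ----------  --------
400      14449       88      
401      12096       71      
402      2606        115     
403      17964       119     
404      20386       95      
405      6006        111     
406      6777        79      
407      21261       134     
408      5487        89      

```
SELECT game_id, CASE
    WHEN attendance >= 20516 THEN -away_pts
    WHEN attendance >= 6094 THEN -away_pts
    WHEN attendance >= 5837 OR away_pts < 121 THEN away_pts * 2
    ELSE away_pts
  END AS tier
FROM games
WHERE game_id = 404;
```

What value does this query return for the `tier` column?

-95

game_id = 404: attendance=20386, away_pts=95.
attendance >= 20516 → false
attendance >= 6094 → true → -95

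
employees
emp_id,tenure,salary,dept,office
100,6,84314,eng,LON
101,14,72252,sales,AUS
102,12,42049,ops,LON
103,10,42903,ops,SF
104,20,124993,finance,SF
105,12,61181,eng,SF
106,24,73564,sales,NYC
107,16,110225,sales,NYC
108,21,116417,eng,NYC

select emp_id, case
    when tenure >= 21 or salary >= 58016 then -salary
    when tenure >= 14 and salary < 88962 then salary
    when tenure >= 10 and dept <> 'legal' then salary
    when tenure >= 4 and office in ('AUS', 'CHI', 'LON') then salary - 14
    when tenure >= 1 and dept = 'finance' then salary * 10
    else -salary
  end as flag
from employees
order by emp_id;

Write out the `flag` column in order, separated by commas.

emp_id=100: tenure >= 21 or salary >= 58016 → -84314
emp_id=101: tenure >= 21 or salary >= 58016 → -72252
emp_id=102: tenure >= 10 and dept <> 'legal' → 42049
emp_id=103: tenure >= 10 and dept <> 'legal' → 42903
emp_id=104: tenure >= 21 or salary >= 58016 → -124993
emp_id=105: tenure >= 21 or salary >= 58016 → -61181
emp_id=106: tenure >= 21 or salary >= 58016 → -73564
emp_id=107: tenure >= 21 or salary >= 58016 → -110225
emp_id=108: tenure >= 21 or salary >= 58016 → -116417

-84314, -72252, 42049, 42903, -124993, -61181, -73564, -110225, -116417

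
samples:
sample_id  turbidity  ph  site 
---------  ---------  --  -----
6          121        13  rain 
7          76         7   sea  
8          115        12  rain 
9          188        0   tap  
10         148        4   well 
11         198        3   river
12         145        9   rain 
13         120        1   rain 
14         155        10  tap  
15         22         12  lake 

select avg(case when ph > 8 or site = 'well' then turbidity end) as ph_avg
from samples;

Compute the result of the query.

117.6666666667

sample_id=6: ✓ → 121
sample_id=7: ✗
sample_id=8: ✓ → 115
sample_id=9: ✗
sample_id=10: ✓ → 148
sample_id=11: ✗
sample_id=12: ✓ → 145
sample_id=13: ✗
sample_id=14: ✓ → 155
sample_id=15: ✓ → 22
ph_avg = (121 + 115 + 148 + 145 + 155 + 22) / 6 = 117.6666666667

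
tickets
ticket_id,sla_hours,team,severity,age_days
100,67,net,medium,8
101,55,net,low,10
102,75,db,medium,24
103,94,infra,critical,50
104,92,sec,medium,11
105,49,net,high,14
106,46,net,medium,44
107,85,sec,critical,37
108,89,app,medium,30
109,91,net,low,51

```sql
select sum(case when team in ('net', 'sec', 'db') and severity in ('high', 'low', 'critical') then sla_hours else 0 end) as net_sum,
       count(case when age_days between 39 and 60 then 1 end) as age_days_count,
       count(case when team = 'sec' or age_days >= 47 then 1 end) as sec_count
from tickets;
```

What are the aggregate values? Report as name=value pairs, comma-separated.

net_sum=280, age_days_count=3, sec_count=4

[net_sum: team in ('net', 'sec', 'db') and severity in ('high', 'low', 'critical')]
ticket_id=100: ✗
ticket_id=101: ✓ → 55
ticket_id=102: ✗
ticket_id=103: ✗
ticket_id=104: ✗
ticket_id=105: ✓ → 49
ticket_id=106: ✗
ticket_id=107: ✓ → 85
ticket_id=108: ✗
ticket_id=109: ✓ → 91
net_sum = 55 + 49 + 85 + 91 = 280
—
[age_days_count: age_days between 39 and 60]
ticket_id=100: ✗
ticket_id=101: ✗
ticket_id=102: ✗
ticket_id=103: ✓ → 1
ticket_id=104: ✗
ticket_id=105: ✗
ticket_id=106: ✓ → 1
ticket_id=107: ✗
ticket_id=108: ✗
ticket_id=109: ✓ → 1
age_days_count = COUNT(1, 1, 1) = 3
—
[sec_count: team = 'sec' or age_days >= 47]
ticket_id=100: ✗
ticket_id=101: ✗
ticket_id=102: ✗
ticket_id=103: ✓ → 1
ticket_id=104: ✓ → 1
ticket_id=105: ✗
ticket_id=106: ✗
ticket_id=107: ✓ → 1
ticket_id=108: ✗
ticket_id=109: ✓ → 1
sec_count = COUNT(1, 1, 1, 1) = 4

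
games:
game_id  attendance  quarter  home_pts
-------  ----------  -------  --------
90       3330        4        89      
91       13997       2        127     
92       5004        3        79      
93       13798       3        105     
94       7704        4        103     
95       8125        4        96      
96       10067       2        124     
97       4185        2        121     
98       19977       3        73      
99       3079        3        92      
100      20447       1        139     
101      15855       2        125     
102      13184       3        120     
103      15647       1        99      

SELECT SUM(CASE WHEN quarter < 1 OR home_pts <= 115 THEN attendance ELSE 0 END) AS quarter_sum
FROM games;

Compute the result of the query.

game_id=90: ✓ → 3330
game_id=91: ✗
game_id=92: ✓ → 5004
game_id=93: ✓ → 13798
game_id=94: ✓ → 7704
game_id=95: ✓ → 8125
game_id=96: ✗
game_id=97: ✗
game_id=98: ✓ → 19977
game_id=99: ✓ → 3079
game_id=100: ✗
game_id=101: ✗
game_id=102: ✗
game_id=103: ✓ → 15647
quarter_sum = 3330 + 5004 + 13798 + 7704 + 8125 + 19977 + 3079 + 15647 = 76664

76664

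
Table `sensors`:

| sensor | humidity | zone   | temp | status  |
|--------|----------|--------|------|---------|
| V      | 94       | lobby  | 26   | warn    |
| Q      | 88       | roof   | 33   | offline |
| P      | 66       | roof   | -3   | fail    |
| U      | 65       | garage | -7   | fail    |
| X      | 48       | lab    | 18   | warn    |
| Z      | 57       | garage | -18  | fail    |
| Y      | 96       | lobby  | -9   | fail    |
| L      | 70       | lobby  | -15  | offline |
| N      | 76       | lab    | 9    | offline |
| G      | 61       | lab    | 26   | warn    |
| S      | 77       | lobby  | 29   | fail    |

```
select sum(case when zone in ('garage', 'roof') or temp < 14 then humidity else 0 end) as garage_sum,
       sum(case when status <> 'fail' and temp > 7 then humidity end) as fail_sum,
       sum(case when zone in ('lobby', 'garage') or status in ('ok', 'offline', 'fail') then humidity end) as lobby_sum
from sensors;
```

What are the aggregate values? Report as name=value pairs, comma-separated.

[garage_sum: zone in ('garage', 'roof') or temp < 14]
sensor=V: ✗
sensor=Q: ✓ → 88
sensor=P: ✓ → 66
sensor=U: ✓ → 65
sensor=X: ✗
sensor=Z: ✓ → 57
sensor=Y: ✓ → 96
sensor=L: ✓ → 70
sensor=N: ✓ → 76
sensor=G: ✗
sensor=S: ✗
garage_sum = 88 + 66 + 65 + 57 + 96 + 70 + 76 = 518
—
[fail_sum: status <> 'fail' and temp > 7]
sensor=V: ✓ → 94
sensor=Q: ✓ → 88
sensor=P: ✗
sensor=U: ✗
sensor=X: ✓ → 48
sensor=Z: ✗
sensor=Y: ✗
sensor=L: ✗
sensor=N: ✓ → 76
sensor=G: ✓ → 61
sensor=S: ✗
fail_sum = 94 + 88 + 48 + 76 + 61 = 367
—
[lobby_sum: zone in ('lobby', 'garage') or status in ('ok', 'offline', 'fail')]
sensor=V: ✓ → 94
sensor=Q: ✓ → 88
sensor=P: ✓ → 66
sensor=U: ✓ → 65
sensor=X: ✗
sensor=Z: ✓ → 57
sensor=Y: ✓ → 96
sensor=L: ✓ → 70
sensor=N: ✓ → 76
sensor=G: ✗
sensor=S: ✓ → 77
lobby_sum = 94 + 88 + 66 + 65 + 57 + 96 + 70 + 76 + 77 = 689

garage_sum=518, fail_sum=367, lobby_sum=689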